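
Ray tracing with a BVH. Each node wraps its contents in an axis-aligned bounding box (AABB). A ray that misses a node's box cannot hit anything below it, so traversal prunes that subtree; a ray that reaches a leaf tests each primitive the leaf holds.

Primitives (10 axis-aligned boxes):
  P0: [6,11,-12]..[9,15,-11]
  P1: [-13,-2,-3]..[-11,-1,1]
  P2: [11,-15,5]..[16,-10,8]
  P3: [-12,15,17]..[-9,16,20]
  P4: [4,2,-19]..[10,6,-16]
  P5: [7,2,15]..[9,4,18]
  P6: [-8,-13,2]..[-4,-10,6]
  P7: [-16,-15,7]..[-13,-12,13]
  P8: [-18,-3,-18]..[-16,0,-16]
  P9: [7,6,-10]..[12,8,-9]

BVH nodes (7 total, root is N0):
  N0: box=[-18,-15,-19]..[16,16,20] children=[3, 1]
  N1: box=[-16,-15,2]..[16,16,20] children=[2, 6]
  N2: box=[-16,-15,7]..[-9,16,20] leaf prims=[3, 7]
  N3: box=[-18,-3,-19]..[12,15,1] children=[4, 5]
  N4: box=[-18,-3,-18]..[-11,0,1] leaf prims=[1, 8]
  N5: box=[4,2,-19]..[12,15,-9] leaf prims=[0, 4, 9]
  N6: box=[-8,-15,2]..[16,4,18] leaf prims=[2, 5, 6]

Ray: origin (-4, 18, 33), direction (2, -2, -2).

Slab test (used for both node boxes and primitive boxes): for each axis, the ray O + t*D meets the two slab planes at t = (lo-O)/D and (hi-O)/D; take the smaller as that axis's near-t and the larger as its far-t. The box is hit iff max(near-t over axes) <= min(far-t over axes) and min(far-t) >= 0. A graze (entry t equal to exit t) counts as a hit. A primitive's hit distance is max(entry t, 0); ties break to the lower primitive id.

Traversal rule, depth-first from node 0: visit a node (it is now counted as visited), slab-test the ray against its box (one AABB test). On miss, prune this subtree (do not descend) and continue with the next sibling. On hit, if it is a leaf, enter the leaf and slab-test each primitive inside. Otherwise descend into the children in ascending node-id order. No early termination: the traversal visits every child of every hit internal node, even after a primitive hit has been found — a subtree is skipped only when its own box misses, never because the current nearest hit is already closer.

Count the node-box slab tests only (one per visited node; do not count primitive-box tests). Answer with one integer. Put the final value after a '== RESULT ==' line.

Walk:
N0 x:[-7,10] y:[1,33/2] z:[13/2,26] -> hit [13/2,10], descend [1, 3]
  N1 x:[-6,10] y:[1,33/2] z:[13/2,31/2] -> hit [13/2,10], descend [2, 6]
    N2 x:[-6,-5/2] y:[1,33/2] z:[13/2,13] -> miss, prune
    N6 x:[-2,10] y:[7,33/2] z:[15/2,31/2] -> hit [15/2,10] leaf, test {P2(miss), P5(miss), P6(miss)}
  N3 x:[-7,8] y:[3/2,21/2] z:[16,26] -> miss, prune

5 AABB tests over nodes [0, 1, 2, 6, 3]; 1 leaf entered; closest miss.

== RESULT ==
5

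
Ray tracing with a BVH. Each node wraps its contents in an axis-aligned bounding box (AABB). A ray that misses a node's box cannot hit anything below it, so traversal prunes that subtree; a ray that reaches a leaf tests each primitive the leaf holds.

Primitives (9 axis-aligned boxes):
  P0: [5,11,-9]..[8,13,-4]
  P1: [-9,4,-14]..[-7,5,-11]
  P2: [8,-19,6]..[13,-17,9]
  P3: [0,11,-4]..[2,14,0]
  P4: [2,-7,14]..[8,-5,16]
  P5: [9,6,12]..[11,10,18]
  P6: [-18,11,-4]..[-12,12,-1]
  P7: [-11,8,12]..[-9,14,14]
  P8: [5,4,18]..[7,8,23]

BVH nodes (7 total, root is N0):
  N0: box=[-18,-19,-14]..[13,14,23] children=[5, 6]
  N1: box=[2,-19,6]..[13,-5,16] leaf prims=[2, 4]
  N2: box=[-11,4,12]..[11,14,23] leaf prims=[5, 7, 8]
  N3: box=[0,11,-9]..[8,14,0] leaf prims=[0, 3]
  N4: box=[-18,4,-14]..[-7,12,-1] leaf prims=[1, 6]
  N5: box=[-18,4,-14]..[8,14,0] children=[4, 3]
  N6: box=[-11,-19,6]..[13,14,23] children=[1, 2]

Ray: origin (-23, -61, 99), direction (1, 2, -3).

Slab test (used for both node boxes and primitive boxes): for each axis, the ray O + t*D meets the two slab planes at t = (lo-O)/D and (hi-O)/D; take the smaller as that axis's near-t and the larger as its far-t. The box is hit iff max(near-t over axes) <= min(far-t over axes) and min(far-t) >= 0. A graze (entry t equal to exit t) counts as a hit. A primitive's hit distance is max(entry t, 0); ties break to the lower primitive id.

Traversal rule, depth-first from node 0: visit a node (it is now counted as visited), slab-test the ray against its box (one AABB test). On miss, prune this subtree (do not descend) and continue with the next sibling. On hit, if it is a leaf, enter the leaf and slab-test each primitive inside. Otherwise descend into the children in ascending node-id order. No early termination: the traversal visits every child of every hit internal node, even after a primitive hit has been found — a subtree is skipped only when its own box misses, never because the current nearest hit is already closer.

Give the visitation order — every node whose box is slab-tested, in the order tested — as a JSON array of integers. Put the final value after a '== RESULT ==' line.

Trace the traversal:
N0 x:[5,36] y:[21,75/2] z:[76/3,113/3] -> hit [76/3,36], descend [5, 6]
  N5 x:[5,31] y:[65/2,75/2] z:[33,113/3] -> miss, prune
  N6 x:[12,36] y:[21,75/2] z:[76/3,31] -> hit [76/3,31], descend [1, 2]
    N1 x:[25,36] y:[21,28] z:[83/3,31] -> hit [83/3,28] leaf, test {P2(miss), P4@t=83/3}
    N2 x:[12,34] y:[65/2,75/2] z:[76/3,29] -> miss, prune

5 AABB tests over nodes [0, 5, 6, 1, 2]; 1 leaf entered; closest P4.

== RESULT ==
[0, 5, 6, 1, 2]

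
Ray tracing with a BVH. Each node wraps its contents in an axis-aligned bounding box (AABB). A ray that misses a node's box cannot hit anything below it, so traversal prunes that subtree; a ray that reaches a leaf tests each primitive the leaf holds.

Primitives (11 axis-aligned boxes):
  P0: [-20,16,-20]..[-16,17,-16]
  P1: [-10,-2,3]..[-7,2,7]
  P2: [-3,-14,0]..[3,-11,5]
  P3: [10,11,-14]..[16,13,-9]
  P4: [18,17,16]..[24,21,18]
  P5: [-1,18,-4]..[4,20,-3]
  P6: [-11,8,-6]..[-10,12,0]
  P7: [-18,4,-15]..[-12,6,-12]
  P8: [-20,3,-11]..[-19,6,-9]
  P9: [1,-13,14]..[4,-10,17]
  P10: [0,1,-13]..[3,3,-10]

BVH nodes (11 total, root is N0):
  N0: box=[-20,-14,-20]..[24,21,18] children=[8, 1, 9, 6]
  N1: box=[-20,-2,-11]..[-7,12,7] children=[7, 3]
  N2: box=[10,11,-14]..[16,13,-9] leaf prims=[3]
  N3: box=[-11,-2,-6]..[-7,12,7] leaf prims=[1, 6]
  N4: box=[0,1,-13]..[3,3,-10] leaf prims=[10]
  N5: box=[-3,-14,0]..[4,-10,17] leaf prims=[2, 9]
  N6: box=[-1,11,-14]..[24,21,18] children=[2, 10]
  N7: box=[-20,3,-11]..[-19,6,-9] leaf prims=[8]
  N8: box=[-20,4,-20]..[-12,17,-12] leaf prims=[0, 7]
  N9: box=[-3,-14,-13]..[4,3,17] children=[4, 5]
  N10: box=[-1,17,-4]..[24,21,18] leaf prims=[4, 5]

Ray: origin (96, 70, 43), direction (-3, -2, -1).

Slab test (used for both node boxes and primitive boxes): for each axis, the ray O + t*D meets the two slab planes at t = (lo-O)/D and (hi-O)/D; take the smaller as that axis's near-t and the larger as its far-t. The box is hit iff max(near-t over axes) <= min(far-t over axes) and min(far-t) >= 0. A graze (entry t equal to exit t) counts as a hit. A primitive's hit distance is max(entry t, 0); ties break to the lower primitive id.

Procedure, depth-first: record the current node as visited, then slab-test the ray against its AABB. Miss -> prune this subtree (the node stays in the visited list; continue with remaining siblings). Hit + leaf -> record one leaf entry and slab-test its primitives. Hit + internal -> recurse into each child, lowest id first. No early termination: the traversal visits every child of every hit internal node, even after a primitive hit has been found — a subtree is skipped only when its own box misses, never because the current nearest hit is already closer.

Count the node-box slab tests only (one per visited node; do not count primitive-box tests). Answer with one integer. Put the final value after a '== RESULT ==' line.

Traverse from the root:
N0 x:[24,116/3] y:[49/2,42] z:[25,63] -> hit [25,116/3], descend [1, 6, 8, 9]
  N1 x:[103/3,116/3] y:[29,36] z:[36,54] -> hit [36,36], descend [3, 7]
    N3 x:[103/3,107/3] y:[29,36] z:[36,49] -> miss, prune
    N7 x:[115/3,116/3] y:[32,67/2] z:[52,54] -> miss, prune
  N6 x:[24,97/3] y:[49/2,59/2] z:[25,57] -> hit [25,59/2], descend [2, 10]
    N2 x:[80/3,86/3] y:[57/2,59/2] z:[52,57] -> miss, prune
    N10 x:[24,97/3] y:[49/2,53/2] z:[25,47] -> hit [25,53/2] leaf, test {P4@t=25, P5(miss)}
  N8 x:[36,116/3] y:[53/2,33] z:[55,63] -> miss, prune
  N9 x:[92/3,33] y:[67/2,42] z:[26,56] -> miss, prune

9 AABB tests over nodes [0, 1, 3, 7, 6, 2, 10, 8, 9]; 1 leaf entered; closest P4.

== RESULT ==
9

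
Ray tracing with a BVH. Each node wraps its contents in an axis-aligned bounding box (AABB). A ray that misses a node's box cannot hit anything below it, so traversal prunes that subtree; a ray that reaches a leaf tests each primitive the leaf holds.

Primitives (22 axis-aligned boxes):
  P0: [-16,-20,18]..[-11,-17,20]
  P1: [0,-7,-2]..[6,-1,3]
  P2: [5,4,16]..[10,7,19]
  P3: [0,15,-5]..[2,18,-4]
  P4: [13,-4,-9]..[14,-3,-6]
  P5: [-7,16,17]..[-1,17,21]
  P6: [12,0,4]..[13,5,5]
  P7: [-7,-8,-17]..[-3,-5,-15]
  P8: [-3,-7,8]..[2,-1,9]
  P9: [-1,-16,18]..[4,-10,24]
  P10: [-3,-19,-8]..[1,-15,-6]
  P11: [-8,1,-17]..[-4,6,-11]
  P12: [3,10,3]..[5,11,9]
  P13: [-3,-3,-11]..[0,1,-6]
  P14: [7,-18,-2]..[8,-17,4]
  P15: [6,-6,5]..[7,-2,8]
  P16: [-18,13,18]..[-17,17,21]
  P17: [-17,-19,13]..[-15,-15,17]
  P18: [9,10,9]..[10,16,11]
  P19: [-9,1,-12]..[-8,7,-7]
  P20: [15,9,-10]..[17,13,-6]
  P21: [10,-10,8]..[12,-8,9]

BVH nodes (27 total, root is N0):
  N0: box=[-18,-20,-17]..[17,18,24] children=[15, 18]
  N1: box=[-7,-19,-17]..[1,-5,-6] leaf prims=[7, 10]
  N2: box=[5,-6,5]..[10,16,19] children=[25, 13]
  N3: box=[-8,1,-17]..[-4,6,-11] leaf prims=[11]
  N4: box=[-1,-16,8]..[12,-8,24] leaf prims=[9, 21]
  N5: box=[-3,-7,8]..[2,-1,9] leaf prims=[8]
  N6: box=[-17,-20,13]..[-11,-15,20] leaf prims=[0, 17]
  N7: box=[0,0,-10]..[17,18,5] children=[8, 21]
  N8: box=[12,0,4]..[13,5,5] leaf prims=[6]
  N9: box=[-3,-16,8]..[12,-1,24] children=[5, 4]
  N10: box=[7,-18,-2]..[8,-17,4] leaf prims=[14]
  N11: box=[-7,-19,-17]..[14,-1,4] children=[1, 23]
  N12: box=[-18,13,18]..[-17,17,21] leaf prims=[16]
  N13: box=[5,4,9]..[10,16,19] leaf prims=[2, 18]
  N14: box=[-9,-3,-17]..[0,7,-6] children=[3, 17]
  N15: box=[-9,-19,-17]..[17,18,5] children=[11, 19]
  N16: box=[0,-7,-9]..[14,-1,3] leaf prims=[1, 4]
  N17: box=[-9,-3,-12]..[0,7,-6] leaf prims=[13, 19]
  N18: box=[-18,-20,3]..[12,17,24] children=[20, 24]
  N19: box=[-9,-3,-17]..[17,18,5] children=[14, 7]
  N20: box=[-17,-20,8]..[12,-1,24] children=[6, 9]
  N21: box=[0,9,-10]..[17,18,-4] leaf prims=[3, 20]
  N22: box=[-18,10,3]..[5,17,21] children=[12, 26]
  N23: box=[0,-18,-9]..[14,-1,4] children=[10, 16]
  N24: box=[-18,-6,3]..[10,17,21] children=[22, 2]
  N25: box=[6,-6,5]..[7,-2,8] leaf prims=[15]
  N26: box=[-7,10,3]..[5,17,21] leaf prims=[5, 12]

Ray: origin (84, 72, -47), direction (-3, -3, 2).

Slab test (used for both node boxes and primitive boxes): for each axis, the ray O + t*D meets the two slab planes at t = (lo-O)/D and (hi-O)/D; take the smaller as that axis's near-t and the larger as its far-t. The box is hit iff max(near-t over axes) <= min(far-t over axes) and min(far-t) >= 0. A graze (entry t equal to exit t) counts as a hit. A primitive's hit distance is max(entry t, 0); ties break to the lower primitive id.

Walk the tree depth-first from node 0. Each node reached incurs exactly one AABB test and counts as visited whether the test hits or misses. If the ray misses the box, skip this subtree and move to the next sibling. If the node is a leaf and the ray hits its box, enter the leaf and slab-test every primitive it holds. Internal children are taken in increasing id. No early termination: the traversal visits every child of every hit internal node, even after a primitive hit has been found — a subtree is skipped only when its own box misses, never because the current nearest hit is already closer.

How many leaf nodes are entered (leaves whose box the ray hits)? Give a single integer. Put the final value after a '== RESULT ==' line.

Trace the traversal:
N0 x:[67/3,34] y:[18,92/3] z:[15,71/2] -> hit [67/3,92/3], descend [15, 18]
  N15 x:[67/3,31] y:[18,91/3] z:[15,26] -> hit [67/3,26], descend [11, 19]
    N11 x:[70/3,91/3] y:[73/3,91/3] z:[15,51/2] -> hit [73/3,51/2], descend [1, 23]
      N1 x:[83/3,91/3] y:[77/3,91/3] z:[15,41/2] -> miss, prune
      N23 x:[70/3,28] y:[73/3,30] z:[19,51/2] -> hit [73/3,51/2], descend [10, 16]
        N10 x:[76/3,77/3] y:[89/3,30] z:[45/2,51/2] -> miss, prune
        N16 x:[70/3,28] y:[73/3,79/3] z:[19,25] -> hit [73/3,25] leaf, test {P1(miss), P4(miss)}
    N19 x:[67/3,31] y:[18,25] z:[15,26] -> hit [67/3,25], descend [7, 14]
      N7 x:[67/3,28] y:[18,24] z:[37/2,26] -> hit [67/3,24], descend [8, 21]
        N8 x:[71/3,24] y:[67/3,24] z:[51/2,26] -> miss, prune
        N21 x:[67/3,28] y:[18,21] z:[37/2,43/2] -> miss, prune
      N14 x:[28,31] y:[65/3,25] z:[15,41/2] -> miss, prune
  N18 x:[24,34] y:[55/3,92/3] z:[25,71/2] -> hit [25,92/3], descend [20, 24]
    N20 x:[24,101/3] y:[73/3,92/3] z:[55/2,71/2] -> hit [55/2,92/3], descend [6, 9]
      N6 x:[95/3,101/3] y:[29,92/3] z:[30,67/2] -> miss, prune
      N9 x:[24,29] y:[73/3,88/3] z:[55/2,71/2] -> hit [55/2,29], descend [4, 5]
        N4 x:[24,85/3] y:[80/3,88/3] z:[55/2,71/2] -> hit [55/2,85/3] leaf, test {P9(miss), P21(miss)}
        N5 x:[82/3,29] y:[73/3,79/3] z:[55/2,28] -> miss, prune
    N24 x:[74/3,34] y:[55/3,26] z:[25,34] -> hit [25,26], descend [2, 22]
      N2 x:[74/3,79/3] y:[56/3,26] z:[26,33] -> hit [26,26], descend [13, 25]
        N13 x:[74/3,79/3] y:[56/3,68/3] z:[28,33] -> miss, prune
        N25 x:[77/3,26] y:[74/3,26] z:[26,55/2] -> hit [26,26] leaf, test {P15@t=26}
      N22 x:[79/3,34] y:[55/3,62/3] z:[25,34] -> miss, prune

Visited [0, 15, 11, 1, 23, 10, 16, 19, 7, 8, 21, 14, 18, 20, 6, 9, 4, 5, 24, 2, 13, 25, 22]. Tests: 23 box, 3 leaf. Nearest: P15.

== RESULT ==
3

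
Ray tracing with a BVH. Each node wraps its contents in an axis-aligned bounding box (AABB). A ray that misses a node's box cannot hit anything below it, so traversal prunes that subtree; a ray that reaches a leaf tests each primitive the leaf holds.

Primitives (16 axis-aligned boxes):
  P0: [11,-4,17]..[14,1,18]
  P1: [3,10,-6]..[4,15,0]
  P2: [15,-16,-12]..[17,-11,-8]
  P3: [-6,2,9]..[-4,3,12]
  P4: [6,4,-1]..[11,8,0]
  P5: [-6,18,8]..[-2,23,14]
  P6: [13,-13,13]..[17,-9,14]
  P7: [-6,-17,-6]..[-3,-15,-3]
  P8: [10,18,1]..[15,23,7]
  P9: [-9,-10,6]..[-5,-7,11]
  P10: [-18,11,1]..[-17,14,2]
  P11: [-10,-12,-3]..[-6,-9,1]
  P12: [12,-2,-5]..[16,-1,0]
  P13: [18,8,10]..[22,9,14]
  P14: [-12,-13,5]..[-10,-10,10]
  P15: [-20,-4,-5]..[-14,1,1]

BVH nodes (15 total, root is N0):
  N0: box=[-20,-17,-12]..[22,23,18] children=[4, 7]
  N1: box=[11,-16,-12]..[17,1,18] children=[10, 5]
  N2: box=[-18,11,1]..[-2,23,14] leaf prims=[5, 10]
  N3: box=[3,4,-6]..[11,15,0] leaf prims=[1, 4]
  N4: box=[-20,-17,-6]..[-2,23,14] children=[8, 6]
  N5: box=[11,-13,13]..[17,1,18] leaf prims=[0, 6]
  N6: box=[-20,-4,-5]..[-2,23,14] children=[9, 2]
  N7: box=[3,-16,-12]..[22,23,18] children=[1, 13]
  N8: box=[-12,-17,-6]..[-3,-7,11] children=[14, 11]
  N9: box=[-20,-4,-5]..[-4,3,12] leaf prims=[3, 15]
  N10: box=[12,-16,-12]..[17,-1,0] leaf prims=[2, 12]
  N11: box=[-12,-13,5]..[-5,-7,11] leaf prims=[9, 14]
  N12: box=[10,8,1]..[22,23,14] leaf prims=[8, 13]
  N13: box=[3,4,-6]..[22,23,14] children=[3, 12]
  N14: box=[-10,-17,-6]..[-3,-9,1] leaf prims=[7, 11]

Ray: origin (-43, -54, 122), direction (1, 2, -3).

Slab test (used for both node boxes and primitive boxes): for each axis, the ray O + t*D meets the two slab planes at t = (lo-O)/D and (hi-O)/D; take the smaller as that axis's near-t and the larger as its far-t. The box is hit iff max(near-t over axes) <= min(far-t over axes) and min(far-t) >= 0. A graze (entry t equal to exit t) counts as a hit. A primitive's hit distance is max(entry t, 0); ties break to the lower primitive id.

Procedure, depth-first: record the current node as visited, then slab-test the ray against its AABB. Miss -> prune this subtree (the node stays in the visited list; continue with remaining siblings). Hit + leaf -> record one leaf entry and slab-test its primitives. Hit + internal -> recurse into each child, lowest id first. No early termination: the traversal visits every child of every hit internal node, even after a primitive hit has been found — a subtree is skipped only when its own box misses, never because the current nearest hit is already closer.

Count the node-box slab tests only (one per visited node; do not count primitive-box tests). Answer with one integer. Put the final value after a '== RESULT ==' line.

Traverse from the root:
N0 x:[23,65] y:[37/2,77/2] z:[104/3,134/3] -> hit [104/3,77/2], descend [4, 7]
  N4 x:[23,41] y:[37/2,77/2] z:[36,128/3] -> hit [36,77/2], descend [6, 8]
    N6 x:[23,41] y:[25,77/2] z:[36,127/3] -> hit [36,77/2], descend [2, 9]
      N2 x:[25,41] y:[65/2,77/2] z:[36,121/3] -> hit [36,77/2] leaf, test {P5@t=37, P10(miss)}
      N9 x:[23,39] y:[25,57/2] z:[110/3,127/3] -> miss, prune
    N8 x:[31,40] y:[37/2,47/2] z:[37,128/3] -> miss, prune
  N7 x:[46,65] y:[19,77/2] z:[104/3,134/3] -> miss, prune

Summary -> nodes [0, 4, 6, 2, 9, 8, 7]; box-tests=7; leaf-entries=1; first=P5

== RESULT ==
7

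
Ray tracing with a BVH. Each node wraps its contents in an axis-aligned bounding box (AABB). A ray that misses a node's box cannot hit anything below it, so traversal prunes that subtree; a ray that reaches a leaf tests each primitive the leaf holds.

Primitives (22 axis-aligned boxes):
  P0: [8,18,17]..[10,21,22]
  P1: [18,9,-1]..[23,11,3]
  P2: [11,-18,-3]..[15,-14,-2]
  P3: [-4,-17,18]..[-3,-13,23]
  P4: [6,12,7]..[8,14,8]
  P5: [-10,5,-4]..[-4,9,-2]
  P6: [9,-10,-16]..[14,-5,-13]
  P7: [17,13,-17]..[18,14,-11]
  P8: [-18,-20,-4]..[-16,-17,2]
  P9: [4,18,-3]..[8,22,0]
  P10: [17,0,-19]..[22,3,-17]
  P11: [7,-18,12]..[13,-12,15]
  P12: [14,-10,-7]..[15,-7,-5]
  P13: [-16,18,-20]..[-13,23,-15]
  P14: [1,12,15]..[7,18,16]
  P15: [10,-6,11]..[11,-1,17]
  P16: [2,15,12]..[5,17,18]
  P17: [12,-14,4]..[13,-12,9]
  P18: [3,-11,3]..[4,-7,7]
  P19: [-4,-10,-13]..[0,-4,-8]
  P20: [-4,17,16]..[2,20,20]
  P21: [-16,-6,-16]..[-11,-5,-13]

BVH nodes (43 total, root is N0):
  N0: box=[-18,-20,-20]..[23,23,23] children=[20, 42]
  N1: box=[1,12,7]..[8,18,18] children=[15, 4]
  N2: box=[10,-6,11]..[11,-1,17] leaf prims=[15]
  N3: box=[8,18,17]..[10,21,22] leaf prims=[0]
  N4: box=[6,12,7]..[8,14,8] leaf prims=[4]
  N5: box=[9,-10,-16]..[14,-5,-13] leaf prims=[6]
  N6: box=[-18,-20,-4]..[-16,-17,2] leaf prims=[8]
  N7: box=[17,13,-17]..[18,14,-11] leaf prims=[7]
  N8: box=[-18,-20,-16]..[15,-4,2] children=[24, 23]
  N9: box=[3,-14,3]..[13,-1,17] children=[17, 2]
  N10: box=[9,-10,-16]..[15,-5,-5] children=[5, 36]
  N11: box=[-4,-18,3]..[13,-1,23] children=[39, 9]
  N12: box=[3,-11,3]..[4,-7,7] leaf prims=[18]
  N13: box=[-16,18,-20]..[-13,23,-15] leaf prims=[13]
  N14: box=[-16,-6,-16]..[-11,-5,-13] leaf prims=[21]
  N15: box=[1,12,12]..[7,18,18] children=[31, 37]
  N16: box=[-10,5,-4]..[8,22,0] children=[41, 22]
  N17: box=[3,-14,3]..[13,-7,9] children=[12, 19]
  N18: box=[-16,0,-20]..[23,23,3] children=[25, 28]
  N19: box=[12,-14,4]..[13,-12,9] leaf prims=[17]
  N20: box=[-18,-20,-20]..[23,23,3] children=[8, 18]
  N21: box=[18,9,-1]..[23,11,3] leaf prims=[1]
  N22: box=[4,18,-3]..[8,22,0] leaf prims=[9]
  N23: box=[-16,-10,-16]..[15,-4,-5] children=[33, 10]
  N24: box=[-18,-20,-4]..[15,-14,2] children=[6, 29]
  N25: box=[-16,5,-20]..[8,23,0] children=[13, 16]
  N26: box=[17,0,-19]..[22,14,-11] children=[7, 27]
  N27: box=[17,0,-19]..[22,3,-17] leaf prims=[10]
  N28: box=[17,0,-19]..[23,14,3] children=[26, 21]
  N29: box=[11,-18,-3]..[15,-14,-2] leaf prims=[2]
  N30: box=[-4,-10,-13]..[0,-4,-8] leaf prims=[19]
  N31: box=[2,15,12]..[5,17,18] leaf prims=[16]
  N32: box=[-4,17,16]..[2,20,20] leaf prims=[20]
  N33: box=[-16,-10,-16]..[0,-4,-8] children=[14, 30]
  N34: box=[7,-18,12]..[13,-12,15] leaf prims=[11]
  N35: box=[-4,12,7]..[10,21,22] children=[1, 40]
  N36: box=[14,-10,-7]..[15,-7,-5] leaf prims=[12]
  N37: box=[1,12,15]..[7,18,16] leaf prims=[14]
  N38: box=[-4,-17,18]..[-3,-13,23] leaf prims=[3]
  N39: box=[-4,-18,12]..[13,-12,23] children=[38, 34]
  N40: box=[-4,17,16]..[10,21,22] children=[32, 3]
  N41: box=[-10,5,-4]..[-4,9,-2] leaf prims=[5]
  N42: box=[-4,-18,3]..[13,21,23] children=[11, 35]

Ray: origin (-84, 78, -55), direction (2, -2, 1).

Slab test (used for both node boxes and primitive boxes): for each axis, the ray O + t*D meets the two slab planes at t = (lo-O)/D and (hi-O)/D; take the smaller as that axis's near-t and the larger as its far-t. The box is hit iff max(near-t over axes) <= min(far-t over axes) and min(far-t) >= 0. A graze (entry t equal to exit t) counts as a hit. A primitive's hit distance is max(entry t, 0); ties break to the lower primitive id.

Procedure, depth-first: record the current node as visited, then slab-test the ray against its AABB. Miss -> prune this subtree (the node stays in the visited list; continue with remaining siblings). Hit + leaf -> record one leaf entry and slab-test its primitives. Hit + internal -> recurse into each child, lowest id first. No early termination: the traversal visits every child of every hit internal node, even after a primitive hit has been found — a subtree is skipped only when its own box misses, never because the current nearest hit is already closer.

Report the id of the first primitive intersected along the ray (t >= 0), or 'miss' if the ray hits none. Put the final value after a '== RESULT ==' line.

Traverse from the root:
N0 x:[33,107/2] y:[55/2,49] z:[35,78] -> hit [35,49], descend [20, 42]
  N20 x:[33,107/2] y:[55/2,49] z:[35,58] -> hit [35,49], descend [8, 18]
    N8 x:[33,99/2] y:[41,49] z:[39,57] -> hit [41,49], descend [23, 24]
      N23 x:[34,99/2] y:[41,44] z:[39,50] -> hit [41,44], descend [10, 33]
        N10 x:[93/2,99/2] y:[83/2,44] z:[39,50] -> miss, prune
        N33 x:[34,42] y:[41,44] z:[39,47] -> hit [41,42], descend [14, 30]
          N14 x:[34,73/2] y:[83/2,42] z:[39,42] -> miss, prune
          N30 x:[40,42] y:[41,44] z:[42,47] -> hit [42,42] leaf, test {P19@t=42}
      N24 x:[33,99/2] y:[46,49] z:[51,57] -> miss, prune
    N18 x:[34,107/2] y:[55/2,39] z:[35,58] -> hit [35,39], descend [25, 28]
      N25 x:[34,46] y:[55/2,73/2] z:[35,55] -> hit [35,73/2], descend [13, 16]
        N13 x:[34,71/2] y:[55/2,30] z:[35,40] -> miss, prune
        N16 x:[37,46] y:[28,73/2] z:[51,55] -> miss, prune
      N28 x:[101/2,107/2] y:[32,39] z:[36,58] -> miss, prune
  N42 x:[40,97/2] y:[57/2,48] z:[58,78] -> miss, prune

15 AABB tests over nodes [0, 20, 8, 23, 10, 33, 14, 30, 24, 18, 25, 13, 16, 28, 42]; 1 leaf entered; closest P19.

== RESULT ==
19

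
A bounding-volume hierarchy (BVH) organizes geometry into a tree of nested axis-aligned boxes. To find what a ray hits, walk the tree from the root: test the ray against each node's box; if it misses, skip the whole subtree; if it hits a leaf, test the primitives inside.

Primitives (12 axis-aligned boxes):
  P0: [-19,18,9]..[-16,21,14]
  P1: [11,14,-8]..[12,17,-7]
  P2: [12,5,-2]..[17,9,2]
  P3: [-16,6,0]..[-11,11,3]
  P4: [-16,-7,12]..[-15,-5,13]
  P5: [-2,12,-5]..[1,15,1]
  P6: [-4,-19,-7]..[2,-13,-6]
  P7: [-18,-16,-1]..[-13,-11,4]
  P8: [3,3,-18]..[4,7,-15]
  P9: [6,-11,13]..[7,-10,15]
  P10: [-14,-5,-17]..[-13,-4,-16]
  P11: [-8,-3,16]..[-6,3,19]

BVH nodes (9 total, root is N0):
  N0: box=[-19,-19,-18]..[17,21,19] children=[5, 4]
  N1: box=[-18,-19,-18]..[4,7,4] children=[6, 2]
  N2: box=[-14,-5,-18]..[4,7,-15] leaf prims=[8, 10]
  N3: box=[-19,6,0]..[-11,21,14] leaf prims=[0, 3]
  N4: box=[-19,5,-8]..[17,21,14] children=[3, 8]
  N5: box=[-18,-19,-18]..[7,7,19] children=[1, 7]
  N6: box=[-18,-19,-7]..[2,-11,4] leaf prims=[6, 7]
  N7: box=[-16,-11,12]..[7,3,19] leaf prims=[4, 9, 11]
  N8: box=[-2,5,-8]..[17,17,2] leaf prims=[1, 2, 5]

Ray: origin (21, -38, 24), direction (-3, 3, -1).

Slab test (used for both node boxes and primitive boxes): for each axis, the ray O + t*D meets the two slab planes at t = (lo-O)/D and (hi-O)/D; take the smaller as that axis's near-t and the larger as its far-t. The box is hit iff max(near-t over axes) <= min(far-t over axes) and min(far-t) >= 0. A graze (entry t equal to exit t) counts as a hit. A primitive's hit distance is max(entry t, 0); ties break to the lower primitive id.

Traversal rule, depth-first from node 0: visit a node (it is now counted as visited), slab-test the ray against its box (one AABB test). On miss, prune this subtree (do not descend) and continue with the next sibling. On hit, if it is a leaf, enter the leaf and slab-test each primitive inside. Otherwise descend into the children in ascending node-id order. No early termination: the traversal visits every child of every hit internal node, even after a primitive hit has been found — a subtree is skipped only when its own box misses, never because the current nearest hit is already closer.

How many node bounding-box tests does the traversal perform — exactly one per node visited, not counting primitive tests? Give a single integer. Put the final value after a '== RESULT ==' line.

Walk:
N0 x:[4/3,40/3] y:[19/3,59/3] z:[5,42] -> hit [19/3,40/3], descend [4, 5]
  N4 x:[4/3,40/3] y:[43/3,59/3] z:[10,32] -> miss, prune
  N5 x:[14/3,13] y:[19/3,15] z:[5,42] -> hit [19/3,13], descend [1, 7]
    N1 x:[17/3,13] y:[19/3,15] z:[20,42] -> miss, prune
    N7 x:[14/3,37/3] y:[9,41/3] z:[5,12] -> hit [9,12] leaf, test {P4(miss), P9(miss), P11(miss)}

Visited [0, 4, 5, 1, 7]. Tests: 5 box, 1 leaf. Nearest: miss.

== RESULT ==
5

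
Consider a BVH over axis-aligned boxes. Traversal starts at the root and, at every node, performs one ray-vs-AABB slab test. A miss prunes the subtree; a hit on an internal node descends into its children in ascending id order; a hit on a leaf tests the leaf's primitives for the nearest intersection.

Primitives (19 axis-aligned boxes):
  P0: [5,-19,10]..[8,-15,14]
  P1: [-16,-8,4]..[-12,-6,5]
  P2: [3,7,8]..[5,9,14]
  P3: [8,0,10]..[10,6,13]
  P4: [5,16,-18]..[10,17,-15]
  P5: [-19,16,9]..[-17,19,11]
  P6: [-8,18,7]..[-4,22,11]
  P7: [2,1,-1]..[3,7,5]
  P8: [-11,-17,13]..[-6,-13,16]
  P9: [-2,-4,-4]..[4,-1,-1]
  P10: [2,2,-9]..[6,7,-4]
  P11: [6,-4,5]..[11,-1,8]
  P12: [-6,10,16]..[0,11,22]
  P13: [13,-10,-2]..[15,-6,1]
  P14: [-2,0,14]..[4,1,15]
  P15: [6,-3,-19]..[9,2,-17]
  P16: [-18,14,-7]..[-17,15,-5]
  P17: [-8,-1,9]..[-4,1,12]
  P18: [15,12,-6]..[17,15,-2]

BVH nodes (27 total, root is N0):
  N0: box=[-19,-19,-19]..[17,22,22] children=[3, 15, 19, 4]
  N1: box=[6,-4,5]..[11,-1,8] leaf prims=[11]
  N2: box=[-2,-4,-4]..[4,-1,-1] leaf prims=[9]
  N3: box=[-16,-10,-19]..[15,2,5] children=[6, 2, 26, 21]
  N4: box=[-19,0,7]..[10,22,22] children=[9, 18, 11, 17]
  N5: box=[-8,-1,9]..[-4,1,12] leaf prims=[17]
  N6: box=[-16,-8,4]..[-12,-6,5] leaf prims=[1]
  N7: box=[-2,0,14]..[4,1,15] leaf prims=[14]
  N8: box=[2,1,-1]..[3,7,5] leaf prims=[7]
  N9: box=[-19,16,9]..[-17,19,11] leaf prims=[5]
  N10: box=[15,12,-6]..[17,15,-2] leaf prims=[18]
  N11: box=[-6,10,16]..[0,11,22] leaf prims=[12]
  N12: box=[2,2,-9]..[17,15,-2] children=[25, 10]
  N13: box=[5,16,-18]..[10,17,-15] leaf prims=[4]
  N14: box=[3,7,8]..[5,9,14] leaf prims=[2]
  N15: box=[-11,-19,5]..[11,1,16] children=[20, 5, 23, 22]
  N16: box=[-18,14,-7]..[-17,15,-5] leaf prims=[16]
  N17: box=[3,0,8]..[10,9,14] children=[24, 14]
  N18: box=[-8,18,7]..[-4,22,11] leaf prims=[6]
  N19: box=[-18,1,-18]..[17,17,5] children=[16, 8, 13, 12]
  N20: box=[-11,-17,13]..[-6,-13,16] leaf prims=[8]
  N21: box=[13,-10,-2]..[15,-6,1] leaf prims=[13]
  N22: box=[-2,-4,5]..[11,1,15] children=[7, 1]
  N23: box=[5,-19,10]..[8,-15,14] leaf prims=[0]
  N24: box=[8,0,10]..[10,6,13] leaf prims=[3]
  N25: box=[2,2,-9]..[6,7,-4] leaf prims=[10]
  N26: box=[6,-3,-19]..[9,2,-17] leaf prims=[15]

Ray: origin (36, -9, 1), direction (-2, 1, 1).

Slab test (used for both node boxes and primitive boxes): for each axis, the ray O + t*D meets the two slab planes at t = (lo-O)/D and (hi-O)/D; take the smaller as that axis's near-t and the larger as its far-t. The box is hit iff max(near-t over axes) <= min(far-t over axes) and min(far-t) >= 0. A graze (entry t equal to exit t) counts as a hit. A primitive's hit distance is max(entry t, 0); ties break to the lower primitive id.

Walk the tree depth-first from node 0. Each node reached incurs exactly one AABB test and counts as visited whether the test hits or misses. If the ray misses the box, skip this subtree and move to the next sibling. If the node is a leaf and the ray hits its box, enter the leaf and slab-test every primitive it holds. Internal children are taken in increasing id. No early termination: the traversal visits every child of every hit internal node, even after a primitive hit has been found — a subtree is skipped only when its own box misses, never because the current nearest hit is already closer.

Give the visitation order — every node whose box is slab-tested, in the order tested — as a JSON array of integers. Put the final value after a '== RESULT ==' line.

Trace the traversal:
N0 x:[19/2,55/2] y:[-10,31] z:[-20,21] -> hit [19/2,21], descend [3, 4, 15, 19]
  N3 x:[21/2,26] y:[-1,11] z:[-20,4] -> miss, prune
  N4 x:[13,55/2] y:[9,31] z:[6,21] -> hit [13,21], descend [9, 11, 17, 18]
    N9 x:[53/2,55/2] y:[25,28] z:[8,10] -> miss, prune
    N11 x:[18,21] y:[19,20] z:[15,21] -> hit [19,20] leaf, test {P12@t=19}
    N17 x:[13,33/2] y:[9,18] z:[7,13] -> hit [13,13], descend [14, 24]
      N14 x:[31/2,33/2] y:[16,18] z:[7,13] -> miss, prune
      N24 x:[13,14] y:[9,15] z:[9,12] -> miss, prune
    N18 x:[20,22] y:[27,31] z:[6,10] -> miss, prune
  N15 x:[25/2,47/2] y:[-10,10] z:[4,15] -> miss, prune
  N19 x:[19/2,27] y:[10,26] z:[-19,4] -> miss, prune

Summary -> nodes [0, 3, 4, 9, 11, 17, 14, 24, 18, 15, 19]; box-tests=11; leaf-entries=1; first=P12

== RESULT ==
[0, 3, 4, 9, 11, 17, 14, 24, 18, 15, 19]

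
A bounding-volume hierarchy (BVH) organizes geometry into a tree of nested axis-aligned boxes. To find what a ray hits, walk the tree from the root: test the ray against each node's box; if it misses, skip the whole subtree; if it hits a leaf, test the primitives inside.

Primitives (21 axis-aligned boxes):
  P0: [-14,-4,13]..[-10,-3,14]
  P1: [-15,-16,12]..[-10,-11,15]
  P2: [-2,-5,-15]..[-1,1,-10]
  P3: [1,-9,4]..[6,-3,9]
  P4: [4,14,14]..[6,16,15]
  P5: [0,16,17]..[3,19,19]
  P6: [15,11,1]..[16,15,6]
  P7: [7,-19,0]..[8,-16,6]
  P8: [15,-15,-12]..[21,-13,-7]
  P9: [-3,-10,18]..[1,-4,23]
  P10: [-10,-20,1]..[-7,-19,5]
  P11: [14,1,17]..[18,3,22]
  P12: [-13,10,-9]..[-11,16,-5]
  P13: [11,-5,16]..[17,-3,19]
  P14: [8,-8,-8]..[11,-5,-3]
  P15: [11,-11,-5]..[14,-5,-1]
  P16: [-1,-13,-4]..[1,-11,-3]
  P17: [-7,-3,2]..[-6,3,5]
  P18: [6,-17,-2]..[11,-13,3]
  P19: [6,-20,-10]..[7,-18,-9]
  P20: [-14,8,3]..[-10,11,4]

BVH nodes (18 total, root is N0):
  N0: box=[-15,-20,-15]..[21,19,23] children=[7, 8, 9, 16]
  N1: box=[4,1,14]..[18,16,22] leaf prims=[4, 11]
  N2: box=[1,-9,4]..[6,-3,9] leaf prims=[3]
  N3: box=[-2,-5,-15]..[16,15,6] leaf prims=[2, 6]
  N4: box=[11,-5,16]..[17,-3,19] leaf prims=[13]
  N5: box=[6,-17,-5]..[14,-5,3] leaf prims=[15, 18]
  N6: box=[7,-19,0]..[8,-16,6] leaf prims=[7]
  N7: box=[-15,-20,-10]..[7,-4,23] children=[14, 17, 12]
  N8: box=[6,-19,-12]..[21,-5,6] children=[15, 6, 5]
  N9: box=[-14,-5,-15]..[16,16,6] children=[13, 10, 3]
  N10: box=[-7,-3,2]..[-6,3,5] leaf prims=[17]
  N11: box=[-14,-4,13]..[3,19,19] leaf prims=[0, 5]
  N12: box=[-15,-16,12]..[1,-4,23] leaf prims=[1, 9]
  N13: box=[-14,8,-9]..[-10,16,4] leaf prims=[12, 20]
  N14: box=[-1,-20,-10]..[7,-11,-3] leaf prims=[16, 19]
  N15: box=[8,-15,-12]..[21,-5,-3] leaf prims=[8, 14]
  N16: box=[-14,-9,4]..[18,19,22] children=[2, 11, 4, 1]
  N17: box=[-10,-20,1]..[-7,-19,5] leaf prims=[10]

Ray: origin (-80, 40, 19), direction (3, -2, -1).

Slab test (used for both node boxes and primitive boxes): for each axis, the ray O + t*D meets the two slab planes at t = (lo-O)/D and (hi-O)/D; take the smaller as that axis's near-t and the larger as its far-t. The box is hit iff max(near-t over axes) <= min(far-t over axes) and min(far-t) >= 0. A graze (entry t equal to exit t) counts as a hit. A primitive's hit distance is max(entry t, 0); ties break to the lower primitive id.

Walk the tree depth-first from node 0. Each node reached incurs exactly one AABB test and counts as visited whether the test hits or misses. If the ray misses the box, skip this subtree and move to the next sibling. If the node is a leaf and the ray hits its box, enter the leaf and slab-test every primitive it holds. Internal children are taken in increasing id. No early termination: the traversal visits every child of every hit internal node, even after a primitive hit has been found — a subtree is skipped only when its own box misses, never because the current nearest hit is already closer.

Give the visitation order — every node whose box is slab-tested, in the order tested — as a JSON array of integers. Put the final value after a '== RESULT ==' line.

Walk:
N0 x:[65/3,101/3] y:[21/2,30] z:[-4,34] -> hit [65/3,30], descend [7, 8, 9, 16]
  N7 x:[65/3,29] y:[22,30] z:[-4,29] -> hit [22,29], descend [12, 14, 17]
    N12 x:[65/3,27] y:[22,28] z:[-4,7] -> miss, prune
    N14 x:[79/3,29] y:[51/2,30] z:[22,29] -> hit [79/3,29] leaf, test {P16(miss), P19@t=29}
    N17 x:[70/3,73/3] y:[59/2,30] z:[14,18] -> miss, prune
  N8 x:[86/3,101/3] y:[45/2,59/2] z:[13,31] -> hit [86/3,59/2], descend [5, 6, 15]
    N5 x:[86/3,94/3] y:[45/2,57/2] z:[16,24] -> miss, prune
    N6 x:[29,88/3] y:[28,59/2] z:[13,19] -> miss, prune
    N15 x:[88/3,101/3] y:[45/2,55/2] z:[22,31] -> miss, prune
  N9 x:[22,32] y:[12,45/2] z:[13,34] -> hit [22,45/2], descend [3, 10, 13]
    N3 x:[26,32] y:[25/2,45/2] z:[13,34] -> miss, prune
    N10 x:[73/3,74/3] y:[37/2,43/2] z:[14,17] -> miss, prune
    N13 x:[22,70/3] y:[12,16] z:[15,28] -> miss, prune
  N16 x:[22,98/3] y:[21/2,49/2] z:[-3,15] -> miss, prune

14 AABB tests over nodes [0, 7, 12, 14, 17, 8, 5, 6, 15, 9, 3, 10, 13, 16]; 1 leaf entered; closest P19.

== RESULT ==
[0, 7, 12, 14, 17, 8, 5, 6, 15, 9, 3, 10, 13, 16]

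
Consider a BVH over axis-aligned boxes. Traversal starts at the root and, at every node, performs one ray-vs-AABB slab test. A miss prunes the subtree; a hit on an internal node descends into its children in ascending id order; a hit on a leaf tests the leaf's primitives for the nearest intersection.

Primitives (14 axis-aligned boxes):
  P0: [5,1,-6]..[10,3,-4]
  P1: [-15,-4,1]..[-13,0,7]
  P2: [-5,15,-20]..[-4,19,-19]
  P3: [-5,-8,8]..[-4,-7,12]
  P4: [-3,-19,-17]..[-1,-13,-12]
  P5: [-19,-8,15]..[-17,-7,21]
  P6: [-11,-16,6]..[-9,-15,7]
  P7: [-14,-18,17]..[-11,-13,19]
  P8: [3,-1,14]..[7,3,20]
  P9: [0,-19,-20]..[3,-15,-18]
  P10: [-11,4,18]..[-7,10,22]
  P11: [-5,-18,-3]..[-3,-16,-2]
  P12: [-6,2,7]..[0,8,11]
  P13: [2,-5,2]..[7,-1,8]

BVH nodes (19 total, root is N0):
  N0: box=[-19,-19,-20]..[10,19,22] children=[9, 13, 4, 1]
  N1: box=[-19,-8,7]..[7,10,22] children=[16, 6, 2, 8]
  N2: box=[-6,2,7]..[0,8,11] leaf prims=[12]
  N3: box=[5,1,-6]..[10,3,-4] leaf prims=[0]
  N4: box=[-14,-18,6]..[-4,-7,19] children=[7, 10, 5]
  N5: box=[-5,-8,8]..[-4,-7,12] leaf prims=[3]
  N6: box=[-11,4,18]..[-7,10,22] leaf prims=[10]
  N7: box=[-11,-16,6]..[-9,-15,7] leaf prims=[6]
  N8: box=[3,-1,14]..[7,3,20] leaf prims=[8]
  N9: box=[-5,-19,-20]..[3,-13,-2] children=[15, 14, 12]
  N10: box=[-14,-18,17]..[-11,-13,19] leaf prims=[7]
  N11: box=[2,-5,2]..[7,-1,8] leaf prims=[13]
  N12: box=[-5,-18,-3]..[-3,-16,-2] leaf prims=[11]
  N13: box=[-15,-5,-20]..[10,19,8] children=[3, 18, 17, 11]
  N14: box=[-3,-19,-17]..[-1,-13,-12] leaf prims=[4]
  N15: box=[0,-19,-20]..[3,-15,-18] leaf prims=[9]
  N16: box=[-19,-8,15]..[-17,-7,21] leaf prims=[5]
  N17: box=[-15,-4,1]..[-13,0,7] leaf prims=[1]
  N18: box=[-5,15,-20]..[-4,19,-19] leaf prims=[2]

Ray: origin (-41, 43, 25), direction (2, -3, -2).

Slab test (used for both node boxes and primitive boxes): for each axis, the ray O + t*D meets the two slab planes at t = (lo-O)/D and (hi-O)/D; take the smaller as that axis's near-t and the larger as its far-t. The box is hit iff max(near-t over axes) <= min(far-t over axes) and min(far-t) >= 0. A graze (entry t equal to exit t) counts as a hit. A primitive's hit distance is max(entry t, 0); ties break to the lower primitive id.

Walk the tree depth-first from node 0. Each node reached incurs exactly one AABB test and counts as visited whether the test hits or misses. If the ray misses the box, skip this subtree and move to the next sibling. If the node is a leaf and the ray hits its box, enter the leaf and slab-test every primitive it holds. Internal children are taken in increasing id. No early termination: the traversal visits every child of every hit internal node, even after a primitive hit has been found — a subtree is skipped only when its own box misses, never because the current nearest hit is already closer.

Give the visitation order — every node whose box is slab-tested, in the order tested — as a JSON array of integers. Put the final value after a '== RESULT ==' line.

Walk:
N0 x:[11,51/2] y:[8,62/3] z:[3/2,45/2] -> hit [11,62/3], descend [1, 4, 9, 13]
  N1 x:[11,24] y:[11,17] z:[3/2,9] -> miss, prune
  N4 x:[27/2,37/2] y:[50/3,61/3] z:[3,19/2] -> miss, prune
  N9 x:[18,22] y:[56/3,62/3] z:[27/2,45/2] -> hit [56/3,62/3], descend [12, 14, 15]
    N12 x:[18,19] y:[59/3,61/3] z:[27/2,14] -> miss, prune
    N14 x:[19,20] y:[56/3,62/3] z:[37/2,21] -> hit [19,20] leaf, test {P4@t=19}
    N15 x:[41/2,22] y:[58/3,62/3] z:[43/2,45/2] -> miss, prune
  N13 x:[13,51/2] y:[8,16] z:[17/2,45/2] -> hit [13,16], descend [3, 11, 17, 18]
    N3 x:[23,51/2] y:[40/3,14] z:[29/2,31/2] -> miss, prune
    N11 x:[43/2,24] y:[44/3,16] z:[17/2,23/2] -> miss, prune
    N17 x:[13,14] y:[43/3,47/3] z:[9,12] -> miss, prune
    N18 x:[18,37/2] y:[8,28/3] z:[22,45/2] -> miss, prune

Summary -> nodes [0, 1, 4, 9, 12, 14, 15, 13, 3, 11, 17, 18]; box-tests=12; leaf-entries=1; first=P4

== RESULT ==
[0, 1, 4, 9, 12, 14, 15, 13, 3, 11, 17, 18]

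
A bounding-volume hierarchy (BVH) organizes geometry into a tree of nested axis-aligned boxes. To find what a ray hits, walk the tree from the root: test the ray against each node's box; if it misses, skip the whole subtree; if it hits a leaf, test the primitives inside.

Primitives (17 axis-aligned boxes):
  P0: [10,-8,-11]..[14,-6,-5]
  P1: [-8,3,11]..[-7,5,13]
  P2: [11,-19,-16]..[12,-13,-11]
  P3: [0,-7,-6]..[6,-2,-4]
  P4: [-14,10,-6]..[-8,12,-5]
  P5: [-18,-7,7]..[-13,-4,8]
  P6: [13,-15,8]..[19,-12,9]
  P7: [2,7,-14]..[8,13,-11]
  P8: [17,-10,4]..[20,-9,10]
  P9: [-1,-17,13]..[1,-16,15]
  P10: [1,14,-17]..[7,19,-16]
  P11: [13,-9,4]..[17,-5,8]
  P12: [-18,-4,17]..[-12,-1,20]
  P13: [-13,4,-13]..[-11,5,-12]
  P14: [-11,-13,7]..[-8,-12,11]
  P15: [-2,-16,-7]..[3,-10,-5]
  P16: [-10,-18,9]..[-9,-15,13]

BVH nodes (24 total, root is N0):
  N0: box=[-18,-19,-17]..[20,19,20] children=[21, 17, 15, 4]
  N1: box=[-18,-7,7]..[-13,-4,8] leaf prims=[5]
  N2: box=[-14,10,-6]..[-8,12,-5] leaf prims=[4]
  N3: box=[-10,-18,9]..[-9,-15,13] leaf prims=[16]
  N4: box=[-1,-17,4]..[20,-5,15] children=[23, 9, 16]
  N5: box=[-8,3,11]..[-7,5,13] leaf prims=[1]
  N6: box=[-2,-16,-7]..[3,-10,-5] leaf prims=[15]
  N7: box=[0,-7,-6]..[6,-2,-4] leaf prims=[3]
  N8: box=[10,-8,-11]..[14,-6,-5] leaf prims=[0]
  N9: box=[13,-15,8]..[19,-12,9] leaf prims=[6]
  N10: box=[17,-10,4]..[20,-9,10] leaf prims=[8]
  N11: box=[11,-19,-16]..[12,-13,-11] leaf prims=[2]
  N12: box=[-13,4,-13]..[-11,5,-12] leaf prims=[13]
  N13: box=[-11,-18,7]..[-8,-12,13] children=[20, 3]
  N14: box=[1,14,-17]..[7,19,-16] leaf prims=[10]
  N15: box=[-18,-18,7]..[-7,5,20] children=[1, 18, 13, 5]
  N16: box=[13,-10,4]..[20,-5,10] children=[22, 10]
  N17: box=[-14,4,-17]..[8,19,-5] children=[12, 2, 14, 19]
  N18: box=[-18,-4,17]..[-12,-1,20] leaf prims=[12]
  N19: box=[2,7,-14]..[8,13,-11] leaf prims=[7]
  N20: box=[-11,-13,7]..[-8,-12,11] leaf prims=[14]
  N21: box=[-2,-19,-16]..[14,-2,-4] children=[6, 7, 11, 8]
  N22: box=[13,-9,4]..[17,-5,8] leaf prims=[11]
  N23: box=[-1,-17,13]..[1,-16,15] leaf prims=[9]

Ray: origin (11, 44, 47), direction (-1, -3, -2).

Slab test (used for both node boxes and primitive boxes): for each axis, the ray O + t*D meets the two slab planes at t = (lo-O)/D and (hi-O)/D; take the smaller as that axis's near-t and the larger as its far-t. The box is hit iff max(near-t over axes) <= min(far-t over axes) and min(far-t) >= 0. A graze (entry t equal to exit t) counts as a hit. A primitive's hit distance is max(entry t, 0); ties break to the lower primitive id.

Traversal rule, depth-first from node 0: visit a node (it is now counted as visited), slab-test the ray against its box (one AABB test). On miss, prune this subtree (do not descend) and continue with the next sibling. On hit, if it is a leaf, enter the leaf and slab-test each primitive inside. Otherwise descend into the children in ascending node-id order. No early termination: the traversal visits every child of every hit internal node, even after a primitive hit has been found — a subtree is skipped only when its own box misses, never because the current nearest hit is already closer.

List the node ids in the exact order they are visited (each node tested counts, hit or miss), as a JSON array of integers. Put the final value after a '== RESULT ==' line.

Trace the traversal:
N0 x:[-9,29] y:[25/3,21] z:[27/2,32] -> hit [27/2,21], descend [4, 15, 17, 21]
  N4 x:[-9,12] y:[49/3,61/3] z:[16,43/2] -> miss, prune
  N15 x:[18,29] y:[13,62/3] z:[27/2,20] -> hit [18,20], descend [1, 5, 13, 18]
    N1 x:[24,29] y:[16,17] z:[39/2,20] -> miss, prune
    N5 x:[18,19] y:[13,41/3] z:[17,18] -> miss, prune
    N13 x:[19,22] y:[56/3,62/3] z:[17,20] -> hit [19,20], descend [3, 20]
      N3 x:[20,21] y:[59/3,62/3] z:[17,19] -> miss, prune
      N20 x:[19,22] y:[56/3,19] z:[18,20] -> hit [19,19] leaf, test {P14@t=19}
    N18 x:[23,29] y:[15,16] z:[27/2,15] -> miss, prune
  N17 x:[3,25] y:[25/3,40/3] z:[26,32] -> miss, prune
  N21 x:[-3,13] y:[46/3,21] z:[51/2,63/2] -> miss, prune

Visited [0, 4, 15, 1, 5, 13, 3, 20, 18, 17, 21]. Tests: 11 box, 1 leaf. Nearest: P14.

== RESULT ==
[0, 4, 15, 1, 5, 13, 3, 20, 18, 17, 21]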